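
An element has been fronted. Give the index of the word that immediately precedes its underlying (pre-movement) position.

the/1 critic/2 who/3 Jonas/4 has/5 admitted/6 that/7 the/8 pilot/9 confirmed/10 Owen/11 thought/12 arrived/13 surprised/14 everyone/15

12

The displaced element is "the critic" (word 2).
It is linked across 3 clause boundaries (that → Ø → Ø).
It functions as the subject of "arrived", so the gap sits immediately after word 12 ("thought").
Base order: Jonas has admitted that the pilot confirmed Owen thought that the critic arrived.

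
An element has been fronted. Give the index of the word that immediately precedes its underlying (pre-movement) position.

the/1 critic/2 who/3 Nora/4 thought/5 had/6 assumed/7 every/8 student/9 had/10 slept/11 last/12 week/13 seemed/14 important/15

The displaced element is "the critic" (word 2).
It is linked across 1 clause boundary (Ø).
It functions as the subject of "assumed", so the gap sits immediately after word 5 ("thought").
Base order: Nora thought the critic had assumed every student had slept last week.

5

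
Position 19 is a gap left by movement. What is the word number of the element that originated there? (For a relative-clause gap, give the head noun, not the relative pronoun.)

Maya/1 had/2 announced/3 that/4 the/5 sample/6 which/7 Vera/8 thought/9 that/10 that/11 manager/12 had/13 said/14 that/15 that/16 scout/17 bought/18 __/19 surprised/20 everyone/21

The gap at 19 is the object of "bought", inside a relative clause.
The relative pronoun is "which" (word 7); it is bound by the head noun immediately before it.
Its filler is the head noun "sample", at word 6.

6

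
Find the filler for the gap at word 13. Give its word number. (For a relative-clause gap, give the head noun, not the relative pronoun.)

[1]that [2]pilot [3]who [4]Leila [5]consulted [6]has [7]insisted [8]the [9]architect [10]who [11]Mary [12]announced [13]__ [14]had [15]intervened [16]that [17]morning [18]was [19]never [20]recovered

The gap at 13 is the subject of "intervened", inside a relative clause.
The relative pronoun is "who" (word 10); it is bound by the head noun immediately before it.
Its filler is the head noun "architect", at word 9.

9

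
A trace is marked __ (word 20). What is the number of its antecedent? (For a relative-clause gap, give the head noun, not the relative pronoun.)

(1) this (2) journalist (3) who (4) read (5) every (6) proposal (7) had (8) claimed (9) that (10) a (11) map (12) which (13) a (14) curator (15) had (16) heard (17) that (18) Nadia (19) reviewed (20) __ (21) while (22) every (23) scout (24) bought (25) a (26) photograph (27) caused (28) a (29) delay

The gap at 20 is the object of "reviewed", inside a relative clause.
The relative pronoun is "which" (word 12); it is bound by the head noun immediately before it.
Its filler is the head noun "map", at word 11.

11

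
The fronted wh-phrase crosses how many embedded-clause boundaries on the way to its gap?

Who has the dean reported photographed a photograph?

"who" is extracted from the subject of "photographed".
Boundaries crossed, outermost first: [Ø] — 1 in total.

1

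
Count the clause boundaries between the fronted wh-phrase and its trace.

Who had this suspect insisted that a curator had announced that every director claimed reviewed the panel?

3

"who" is extracted from the subject of "reviewed".
Boundaries crossed, outermost first: [that], [that], [Ø] — 3 in total.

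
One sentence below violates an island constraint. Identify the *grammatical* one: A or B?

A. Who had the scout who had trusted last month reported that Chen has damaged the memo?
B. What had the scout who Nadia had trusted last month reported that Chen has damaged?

B

In A, the wh-phrase is extracted from inside a complex-NP island (relative clause) (introduced by "who"), which blocks movement.
In B, the extraction path crosses only that-complement boundaries, which are transparent.
So B is grammatical.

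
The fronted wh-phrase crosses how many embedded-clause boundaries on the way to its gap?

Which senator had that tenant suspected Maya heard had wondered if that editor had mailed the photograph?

2

"which senator" is extracted from the subject of "wondered".
Boundaries crossed, outermost first: [Ø], [Ø] — 2 in total.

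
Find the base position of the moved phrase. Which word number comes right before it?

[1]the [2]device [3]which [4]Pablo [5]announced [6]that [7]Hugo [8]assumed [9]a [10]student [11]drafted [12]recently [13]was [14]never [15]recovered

The displaced element is "the device" (word 2).
It is linked across 2 clause boundaries (that → Ø).
It functions as the direct object of "drafted", so the gap sits immediately after word 11 ("drafted").
Base order: Pablo announced that Hugo assumed a student drafted the device recently.

11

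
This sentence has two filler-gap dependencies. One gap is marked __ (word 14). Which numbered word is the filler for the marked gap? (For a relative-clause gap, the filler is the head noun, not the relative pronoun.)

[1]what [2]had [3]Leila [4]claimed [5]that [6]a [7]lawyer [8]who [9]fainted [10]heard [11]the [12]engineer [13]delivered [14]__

The marked gap is the direct object of "delivered".
Its filler is the fronted wh-phrase "what", at word 1.
(The other dependency links word 7 to a gap after word 8.)

1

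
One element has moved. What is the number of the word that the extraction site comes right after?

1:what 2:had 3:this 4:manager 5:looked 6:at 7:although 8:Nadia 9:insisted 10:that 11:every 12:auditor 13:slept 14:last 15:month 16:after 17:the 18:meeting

The displaced element is "what" (word 1).
It functions as the object of the preposition "at" of "looked", so the gap sits immediately after word 6 ("at").
Base order: This manager had looked at what although Nadia insisted that every auditor slept last month after the meeting.

6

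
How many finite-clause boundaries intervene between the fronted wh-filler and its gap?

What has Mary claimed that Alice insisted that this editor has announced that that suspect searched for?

"what" is extracted from the PP object of "searched".
Boundaries crossed, outermost first: [that], [that], [that] — 3 in total.

3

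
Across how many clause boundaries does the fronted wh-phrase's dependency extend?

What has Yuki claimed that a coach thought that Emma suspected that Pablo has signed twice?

"what" is extracted from the object of "signed".
Boundaries crossed, outermost first: [that], [that], [that] — 3 in total.

3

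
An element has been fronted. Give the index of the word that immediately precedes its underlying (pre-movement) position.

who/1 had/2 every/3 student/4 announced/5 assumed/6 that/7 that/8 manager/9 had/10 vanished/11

The displaced element is "who" (word 1).
It is linked across 1 clause boundary (Ø).
It functions as the subject of "assumed", so the gap sits immediately after word 5 ("announced").
Base order: Every student had announced that who assumed that that manager had vanished.

5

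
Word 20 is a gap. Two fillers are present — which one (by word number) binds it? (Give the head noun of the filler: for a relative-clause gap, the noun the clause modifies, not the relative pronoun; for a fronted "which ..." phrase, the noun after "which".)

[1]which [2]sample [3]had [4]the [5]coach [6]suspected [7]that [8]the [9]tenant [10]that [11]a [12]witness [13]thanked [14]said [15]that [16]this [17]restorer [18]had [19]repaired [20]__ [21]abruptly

2

The marked gap is the direct object of "repaired".
Its filler is the fronted wh-phrase "which sample", at word 2.
(The other dependency links word 9 to a gap after word 13.)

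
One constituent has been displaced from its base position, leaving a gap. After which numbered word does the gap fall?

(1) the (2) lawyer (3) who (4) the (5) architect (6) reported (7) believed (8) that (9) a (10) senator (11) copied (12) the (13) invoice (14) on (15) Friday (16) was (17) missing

The displaced element is "the lawyer" (word 2).
It is linked across 1 clause boundary (Ø).
It functions as the subject of "believed", so the gap sits immediately after word 6 ("reported").
Base order: The architect reported that the lawyer believed that a senator copied the invoice on Friday.

6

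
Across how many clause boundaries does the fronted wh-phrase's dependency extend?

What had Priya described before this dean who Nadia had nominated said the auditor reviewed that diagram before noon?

"what" originates inside the matrix clause — no clause boundary is crossed.

0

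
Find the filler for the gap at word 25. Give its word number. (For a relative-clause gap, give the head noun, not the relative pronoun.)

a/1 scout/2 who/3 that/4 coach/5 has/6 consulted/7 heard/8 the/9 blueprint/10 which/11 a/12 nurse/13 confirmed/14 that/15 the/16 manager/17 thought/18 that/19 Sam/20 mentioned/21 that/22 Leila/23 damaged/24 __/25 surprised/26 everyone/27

The gap at 25 is the object of "damaged", inside a relative clause.
The relative pronoun is "which" (word 11); it is bound by the head noun immediately before it.
Its filler is the head noun "blueprint", at word 10.

10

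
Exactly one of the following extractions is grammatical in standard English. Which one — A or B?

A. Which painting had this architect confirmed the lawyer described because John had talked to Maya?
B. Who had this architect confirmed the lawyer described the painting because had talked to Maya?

In B, the wh-phrase is extracted from inside an adjunct island (introduced by "because"), which blocks movement.
In A, the extraction path crosses only that-complement boundaries, which are transparent.
So A is grammatical.

A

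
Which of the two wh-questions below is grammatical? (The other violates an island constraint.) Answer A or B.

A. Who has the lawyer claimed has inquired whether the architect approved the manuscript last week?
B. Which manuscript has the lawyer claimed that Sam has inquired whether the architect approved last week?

In B, the wh-phrase is extracted from inside a wh-island (introduced by "whether"), which blocks movement.
In A, the extraction path crosses only that-complement boundaries, which are transparent.
So A is grammatical.

A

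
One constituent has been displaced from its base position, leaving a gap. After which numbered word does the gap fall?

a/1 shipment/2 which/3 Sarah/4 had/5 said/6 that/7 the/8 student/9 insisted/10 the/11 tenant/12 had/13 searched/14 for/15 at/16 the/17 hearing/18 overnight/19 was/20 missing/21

15

The displaced element is "a shipment" (word 2).
It is linked across 2 clause boundaries (that → Ø).
It functions as the object of the preposition "for" of "searched", so the gap sits immediately after word 15 ("for").
Base order: Sarah had said that the student insisted the tenant had searched for a shipment at the hearing overnight.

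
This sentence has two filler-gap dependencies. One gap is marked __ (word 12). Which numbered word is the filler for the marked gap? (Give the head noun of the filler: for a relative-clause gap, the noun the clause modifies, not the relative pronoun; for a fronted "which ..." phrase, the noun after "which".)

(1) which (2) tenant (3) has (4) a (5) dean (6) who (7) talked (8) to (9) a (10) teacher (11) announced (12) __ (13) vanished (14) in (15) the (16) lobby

2

The marked gap is the subject of "vanished".
Its filler is the fronted wh-phrase "which tenant", at word 2.
(The other dependency links word 5 to a gap after word 6.)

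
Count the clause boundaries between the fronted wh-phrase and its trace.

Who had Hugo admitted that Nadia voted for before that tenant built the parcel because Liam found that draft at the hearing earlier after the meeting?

1

"who" is extracted from the PP object of "voted".
Boundaries crossed, outermost first: [that] — 1 in total.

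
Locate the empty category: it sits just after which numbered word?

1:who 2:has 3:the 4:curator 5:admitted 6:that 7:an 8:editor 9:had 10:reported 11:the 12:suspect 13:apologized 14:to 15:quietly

14

The displaced element is "who" (word 1).
It is linked across 2 clause boundaries (that → Ø).
It functions as the object of the preposition "to" of "apologized", so the gap sits immediately after word 14 ("to").
Base order: The curator has admitted that an editor had reported the suspect apologized to who quietly.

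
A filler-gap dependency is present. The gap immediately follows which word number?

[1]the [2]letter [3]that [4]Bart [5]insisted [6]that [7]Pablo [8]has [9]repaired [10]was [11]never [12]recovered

9

The displaced element is "the letter" (word 2).
It is linked across 1 clause boundary (that).
It functions as the direct object of "repaired", so the gap sits immediately after word 9 ("repaired").
Base order: Bart insisted that Pablo has repaired the letter.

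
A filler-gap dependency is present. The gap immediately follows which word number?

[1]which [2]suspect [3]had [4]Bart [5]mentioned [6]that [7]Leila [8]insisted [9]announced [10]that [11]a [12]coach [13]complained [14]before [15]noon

8

The displaced element is "which suspect" (word 2).
It is linked across 2 clause boundaries (that → Ø).
It functions as the subject of "announced", so the gap sits immediately after word 8 ("insisted").
Base order: Bart had mentioned that Leila insisted that which suspect announced that a coach complained before noon.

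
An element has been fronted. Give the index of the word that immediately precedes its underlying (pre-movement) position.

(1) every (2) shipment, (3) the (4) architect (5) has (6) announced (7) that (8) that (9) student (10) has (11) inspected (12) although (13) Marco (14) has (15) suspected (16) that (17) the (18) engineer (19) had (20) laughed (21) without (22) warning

The displaced element is "every shipment" (word 2).
It is linked across 1 clause boundary (that).
It functions as the direct object of "inspected", so the gap sits immediately after word 11 ("inspected").
Base order: The architect has announced that that student has inspected every shipment although Marco has suspected that the engineer had laughed without warning.

11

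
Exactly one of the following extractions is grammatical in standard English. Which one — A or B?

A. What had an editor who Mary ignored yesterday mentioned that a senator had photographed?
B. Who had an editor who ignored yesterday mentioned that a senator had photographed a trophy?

In B, the wh-phrase is extracted from inside a complex-NP island (relative clause) (introduced by "who"), which blocks movement.
In A, the extraction path crosses only that-complement boundaries, which are transparent.
So A is grammatical.

A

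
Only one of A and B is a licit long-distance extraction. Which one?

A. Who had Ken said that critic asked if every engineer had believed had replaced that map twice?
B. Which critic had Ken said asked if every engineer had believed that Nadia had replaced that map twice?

In A, the wh-phrase is extracted from inside a wh-island (introduced by "if"), which blocks movement.
In B, the extraction path crosses only that-complement boundaries, which are transparent.
So B is grammatical.

B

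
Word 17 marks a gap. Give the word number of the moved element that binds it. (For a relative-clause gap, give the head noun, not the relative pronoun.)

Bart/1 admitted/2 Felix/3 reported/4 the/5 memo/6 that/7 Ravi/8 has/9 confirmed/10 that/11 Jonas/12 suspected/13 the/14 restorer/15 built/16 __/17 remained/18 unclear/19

The gap at 17 is the object of "built", inside a relative clause.
The relative pronoun is "that" (word 7); it is bound by the head noun immediately before it.
Its filler is the head noun "memo", at word 6.

6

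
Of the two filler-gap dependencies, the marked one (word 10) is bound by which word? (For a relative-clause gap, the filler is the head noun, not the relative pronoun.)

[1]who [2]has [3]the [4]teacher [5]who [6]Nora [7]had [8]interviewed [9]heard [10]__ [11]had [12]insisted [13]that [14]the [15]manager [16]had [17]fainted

1

The marked gap is the subject of "insisted".
Its filler is the fronted wh-phrase "who", at word 1.
(The other dependency links word 4 to a gap after word 8.)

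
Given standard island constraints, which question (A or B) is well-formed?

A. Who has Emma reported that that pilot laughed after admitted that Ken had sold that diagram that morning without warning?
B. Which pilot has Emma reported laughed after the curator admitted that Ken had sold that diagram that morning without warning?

In A, the wh-phrase is extracted from inside an adjunct island (introduced by "after"), which blocks movement.
In B, the extraction path crosses only that-complement boundaries, which are transparent.
So B is grammatical.

B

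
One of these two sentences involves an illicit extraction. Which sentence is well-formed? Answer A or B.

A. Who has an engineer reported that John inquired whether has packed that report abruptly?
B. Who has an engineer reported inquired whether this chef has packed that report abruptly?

In A, the wh-phrase is extracted from inside a wh-island (introduced by "whether"), which blocks movement.
In B, the extraction path crosses only that-complement boundaries, which are transparent.
So B is grammatical.

B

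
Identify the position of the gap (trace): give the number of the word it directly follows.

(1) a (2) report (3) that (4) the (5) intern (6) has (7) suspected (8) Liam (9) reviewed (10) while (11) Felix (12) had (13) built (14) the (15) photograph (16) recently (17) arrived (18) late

9

The displaced element is "a report" (word 2).
It is linked across 1 clause boundary (Ø).
It functions as the direct object of "reviewed", so the gap sits immediately after word 9 ("reviewed").
Base order: The intern has suspected Liam reviewed a report while Felix had built the photograph recently.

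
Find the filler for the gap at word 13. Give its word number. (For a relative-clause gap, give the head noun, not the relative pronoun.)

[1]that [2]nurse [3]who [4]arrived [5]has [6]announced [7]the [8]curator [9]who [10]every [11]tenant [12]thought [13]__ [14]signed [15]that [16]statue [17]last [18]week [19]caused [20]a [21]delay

The gap at 13 is the subject of "signed", inside a relative clause.
The relative pronoun is "who" (word 9); it is bound by the head noun immediately before it.
Its filler is the head noun "curator", at word 8.

8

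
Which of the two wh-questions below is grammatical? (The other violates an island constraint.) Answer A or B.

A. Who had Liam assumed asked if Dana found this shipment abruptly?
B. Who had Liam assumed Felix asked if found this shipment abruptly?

A

In B, the wh-phrase is extracted from inside a wh-island (introduced by "if"), which blocks movement.
In A, the extraction path crosses only that-complement boundaries, which are transparent.
So A is grammatical.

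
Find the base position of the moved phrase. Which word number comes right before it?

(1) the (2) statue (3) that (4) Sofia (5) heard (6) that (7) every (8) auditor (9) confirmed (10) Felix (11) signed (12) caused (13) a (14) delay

The displaced element is "the statue" (word 2).
It is linked across 2 clause boundaries (that → Ø).
It functions as the direct object of "signed", so the gap sits immediately after word 11 ("signed").
Base order: Sofia heard that every auditor confirmed Felix signed the statue.

11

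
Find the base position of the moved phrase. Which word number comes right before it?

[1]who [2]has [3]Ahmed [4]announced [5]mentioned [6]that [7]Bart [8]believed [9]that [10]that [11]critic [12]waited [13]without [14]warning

4

The displaced element is "who" (word 1).
It is linked across 1 clause boundary (Ø).
It functions as the subject of "mentioned", so the gap sits immediately after word 4 ("announced").
Base order: Ahmed has announced who mentioned that Bart believed that that critic waited without warning.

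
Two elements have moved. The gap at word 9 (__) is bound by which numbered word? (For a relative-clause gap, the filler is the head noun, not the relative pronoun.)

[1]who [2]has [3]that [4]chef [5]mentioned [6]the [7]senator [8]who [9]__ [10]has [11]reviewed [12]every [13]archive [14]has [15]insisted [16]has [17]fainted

7

The marked gap is inside the relative clause, the subject of "reviewed".
Its filler is the head noun "senator" (via "who"), at word 7.
(The other dependency links word 1 to a gap after word 15.)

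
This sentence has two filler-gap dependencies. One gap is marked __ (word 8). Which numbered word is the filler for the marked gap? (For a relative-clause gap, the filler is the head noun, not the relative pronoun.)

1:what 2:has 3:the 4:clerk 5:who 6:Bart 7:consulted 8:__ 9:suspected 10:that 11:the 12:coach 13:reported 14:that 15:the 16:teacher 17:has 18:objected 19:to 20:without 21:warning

4

The marked gap is inside the relative clause, the direct object of "consulted".
Its filler is the head noun "clerk" (via "who"), at word 4.
(The other dependency links word 1 to a gap after word 19.)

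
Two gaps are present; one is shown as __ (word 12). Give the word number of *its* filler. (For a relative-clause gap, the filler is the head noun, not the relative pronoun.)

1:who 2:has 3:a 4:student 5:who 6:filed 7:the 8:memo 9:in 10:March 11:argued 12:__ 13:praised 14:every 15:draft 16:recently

The marked gap is the subject of "praised".
Its filler is the fronted wh-phrase "who", at word 1.
(The other dependency links word 4 to a gap after word 5.)

1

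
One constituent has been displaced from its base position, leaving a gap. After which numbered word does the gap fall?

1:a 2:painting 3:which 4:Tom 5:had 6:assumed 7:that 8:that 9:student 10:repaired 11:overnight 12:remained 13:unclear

10

The displaced element is "a painting" (word 2).
It is linked across 1 clause boundary (that).
It functions as the direct object of "repaired", so the gap sits immediately after word 10 ("repaired").
Base order: Tom had assumed that that student repaired a painting overnight.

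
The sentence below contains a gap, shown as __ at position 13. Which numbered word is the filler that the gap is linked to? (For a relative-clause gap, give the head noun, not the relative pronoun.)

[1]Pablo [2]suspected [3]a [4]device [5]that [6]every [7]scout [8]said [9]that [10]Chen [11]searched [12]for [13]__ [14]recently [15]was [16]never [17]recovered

4

The gap at 13 is the prepositional object of "searched", inside a relative clause.
The relative pronoun is "that" (word 5); it is bound by the head noun immediately before it.
Its filler is the head noun "device", at word 4.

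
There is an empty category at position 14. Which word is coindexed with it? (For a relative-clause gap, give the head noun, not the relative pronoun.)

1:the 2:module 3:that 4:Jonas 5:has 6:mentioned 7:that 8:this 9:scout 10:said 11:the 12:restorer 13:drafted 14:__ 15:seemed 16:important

The gap at 14 is the object of "drafted", inside a relative clause.
The relative pronoun is "that" (word 3); it is bound by the head noun immediately before it.
Its filler is the head noun "module", at word 2.

2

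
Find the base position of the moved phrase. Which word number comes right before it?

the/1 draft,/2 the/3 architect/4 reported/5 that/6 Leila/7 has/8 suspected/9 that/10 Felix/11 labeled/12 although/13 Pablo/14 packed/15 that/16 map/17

The displaced element is "the draft" (word 2).
It is linked across 2 clause boundaries (that → that).
It functions as the direct object of "labeled", so the gap sits immediately after word 12 ("labeled").
Base order: The architect reported that Leila has suspected that Felix labeled the draft although Pablo packed that map.

12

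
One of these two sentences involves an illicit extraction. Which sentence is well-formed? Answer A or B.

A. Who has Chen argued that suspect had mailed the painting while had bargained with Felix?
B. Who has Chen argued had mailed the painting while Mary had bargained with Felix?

B

In A, the wh-phrase is extracted from inside an adjunct island (introduced by "while"), which blocks movement.
In B, the extraction path crosses only that-complement boundaries, which are transparent.
So B is grammatical.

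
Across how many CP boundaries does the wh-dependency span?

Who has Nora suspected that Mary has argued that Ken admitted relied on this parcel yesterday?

3

"who" is extracted from the subject of "relied".
Boundaries crossed, outermost first: [that], [that], [Ø] — 3 in total.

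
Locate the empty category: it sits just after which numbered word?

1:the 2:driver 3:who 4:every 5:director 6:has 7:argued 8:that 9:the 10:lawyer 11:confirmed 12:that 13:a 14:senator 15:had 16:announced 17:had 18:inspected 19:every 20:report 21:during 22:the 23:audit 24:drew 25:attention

16

The displaced element is "the driver" (word 2).
It is linked across 3 clause boundaries (that → that → Ø).
It functions as the subject of "inspected", so the gap sits immediately after word 16 ("announced").
Base order: Every director has argued that the lawyer confirmed that a senator had announced that the driver had inspected every report during the audit.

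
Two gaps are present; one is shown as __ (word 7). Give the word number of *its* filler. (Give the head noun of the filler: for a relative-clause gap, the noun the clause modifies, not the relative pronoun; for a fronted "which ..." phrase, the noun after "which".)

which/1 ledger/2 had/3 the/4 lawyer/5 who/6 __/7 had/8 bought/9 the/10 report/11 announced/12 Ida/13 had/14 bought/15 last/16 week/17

The marked gap is inside the relative clause, the subject of "bought".
Its filler is the head noun "lawyer" (via "who"), at word 5.
(The other dependency links word 2 to a gap after word 15.)

5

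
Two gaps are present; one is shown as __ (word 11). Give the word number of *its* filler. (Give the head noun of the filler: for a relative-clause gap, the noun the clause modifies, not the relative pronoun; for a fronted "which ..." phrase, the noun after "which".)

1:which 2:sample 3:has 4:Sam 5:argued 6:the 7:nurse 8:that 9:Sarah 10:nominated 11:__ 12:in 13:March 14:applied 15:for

7

The marked gap is inside the relative clause, the direct object of "nominated".
Its filler is the head noun "nurse" (via "that"), at word 7.
(The other dependency links word 2 to a gap after word 15.)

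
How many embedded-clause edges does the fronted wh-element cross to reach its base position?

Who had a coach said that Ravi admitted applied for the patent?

2

"who" is extracted from the subject of "applied".
Boundaries crossed, outermost first: [that], [Ø] — 2 in total.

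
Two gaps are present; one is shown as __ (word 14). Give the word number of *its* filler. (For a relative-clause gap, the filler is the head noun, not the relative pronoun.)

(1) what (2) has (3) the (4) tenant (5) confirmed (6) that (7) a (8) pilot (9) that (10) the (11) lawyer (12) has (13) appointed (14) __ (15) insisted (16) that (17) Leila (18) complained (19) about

The marked gap is inside the relative clause, the direct object of "appointed".
Its filler is the head noun "pilot" (via "that"), at word 8.
(The other dependency links word 1 to a gap after word 19.)

8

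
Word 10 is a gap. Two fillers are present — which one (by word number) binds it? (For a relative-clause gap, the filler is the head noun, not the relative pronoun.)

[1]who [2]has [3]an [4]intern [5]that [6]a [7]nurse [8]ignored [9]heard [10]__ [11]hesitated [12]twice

The marked gap is the subject of "hesitated".
Its filler is the fronted wh-phrase "who", at word 1.
(The other dependency links word 4 to a gap after word 8.)

1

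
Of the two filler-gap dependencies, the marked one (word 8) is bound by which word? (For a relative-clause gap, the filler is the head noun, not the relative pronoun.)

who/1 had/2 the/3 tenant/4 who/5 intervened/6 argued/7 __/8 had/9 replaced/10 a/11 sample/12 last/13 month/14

The marked gap is the subject of "replaced".
Its filler is the fronted wh-phrase "who", at word 1.
(The other dependency links word 4 to a gap after word 5.)

1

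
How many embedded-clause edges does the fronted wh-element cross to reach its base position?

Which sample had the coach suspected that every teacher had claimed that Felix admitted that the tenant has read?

"which sample" is extracted from the object of "read".
Boundaries crossed, outermost first: [that], [that], [that] — 3 in total.

3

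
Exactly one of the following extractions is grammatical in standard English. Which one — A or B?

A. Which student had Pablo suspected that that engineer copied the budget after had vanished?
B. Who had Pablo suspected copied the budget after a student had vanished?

In A, the wh-phrase is extracted from inside an adjunct island (introduced by "after"), which blocks movement.
In B, the extraction path crosses only that-complement boundaries, which are transparent.
So B is grammatical.

B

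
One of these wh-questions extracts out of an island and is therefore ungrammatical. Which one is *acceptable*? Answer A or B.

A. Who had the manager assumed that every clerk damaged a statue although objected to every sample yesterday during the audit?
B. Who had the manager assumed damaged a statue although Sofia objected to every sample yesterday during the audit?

In A, the wh-phrase is extracted from inside an adjunct island (introduced by "although"), which blocks movement.
In B, the extraction path crosses only that-complement boundaries, which are transparent.
So B is grammatical.

B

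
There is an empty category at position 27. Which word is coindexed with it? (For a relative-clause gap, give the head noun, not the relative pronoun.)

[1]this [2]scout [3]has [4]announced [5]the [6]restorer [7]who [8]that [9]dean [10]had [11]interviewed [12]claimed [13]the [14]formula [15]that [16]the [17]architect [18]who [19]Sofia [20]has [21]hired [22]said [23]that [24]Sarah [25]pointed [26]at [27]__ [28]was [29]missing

The gap at 27 is the prepositional object of "pointed", inside a relative clause.
The relative pronoun is "that" (word 15); it is bound by the head noun immediately before it.
Its filler is the head noun "formula", at word 14.

14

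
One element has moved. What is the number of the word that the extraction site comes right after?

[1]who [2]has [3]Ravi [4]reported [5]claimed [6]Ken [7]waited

The displaced element is "who" (word 1).
It is linked across 1 clause boundary (Ø).
It functions as the subject of "claimed", so the gap sits immediately after word 4 ("reported").
Base order: Ravi has reported who claimed Ken waited.

4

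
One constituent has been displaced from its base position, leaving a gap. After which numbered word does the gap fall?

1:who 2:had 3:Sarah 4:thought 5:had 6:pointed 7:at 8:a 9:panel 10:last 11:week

The displaced element is "who" (word 1).
It is linked across 1 clause boundary (Ø).
It functions as the subject of "pointed", so the gap sits immediately after word 4 ("thought").
Base order: Sarah had thought that who had pointed at a panel last week.

4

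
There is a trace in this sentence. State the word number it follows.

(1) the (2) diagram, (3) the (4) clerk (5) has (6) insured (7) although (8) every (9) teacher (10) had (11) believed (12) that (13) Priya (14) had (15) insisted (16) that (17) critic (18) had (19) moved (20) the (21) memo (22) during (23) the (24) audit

6

The displaced element is "the diagram" (word 2).
It functions as the direct object of "insured", so the gap sits immediately after word 6 ("insured").
Base order: The clerk has insured the diagram although every teacher had believed that Priya had insisted that critic had moved the memo during the audit.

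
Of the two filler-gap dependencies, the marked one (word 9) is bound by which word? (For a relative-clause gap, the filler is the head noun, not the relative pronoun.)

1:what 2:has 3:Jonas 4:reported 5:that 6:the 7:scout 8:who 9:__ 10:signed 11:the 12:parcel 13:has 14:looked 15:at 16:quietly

7

The marked gap is inside the relative clause, the subject of "signed".
Its filler is the head noun "scout" (via "who"), at word 7.
(The other dependency links word 1 to a gap after word 15.)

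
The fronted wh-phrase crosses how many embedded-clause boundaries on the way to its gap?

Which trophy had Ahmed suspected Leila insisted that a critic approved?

2

"which trophy" is extracted from the object of "approved".
Boundaries crossed, outermost first: [Ø], [that] — 2 in total.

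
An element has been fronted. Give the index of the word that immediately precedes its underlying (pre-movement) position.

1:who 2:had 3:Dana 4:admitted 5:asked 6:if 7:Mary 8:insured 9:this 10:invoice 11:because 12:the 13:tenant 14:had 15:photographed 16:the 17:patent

4

The displaced element is "who" (word 1).
It is linked across 1 clause boundary (Ø).
It functions as the subject of "asked", so the gap sits immediately after word 4 ("admitted").
Base order: Dana had admitted that who asked if Mary insured this invoice because the tenant had photographed the patent.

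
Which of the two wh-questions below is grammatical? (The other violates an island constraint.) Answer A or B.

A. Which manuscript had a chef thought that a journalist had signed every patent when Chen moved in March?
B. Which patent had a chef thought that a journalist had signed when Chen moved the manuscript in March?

In A, the wh-phrase is extracted from inside an adjunct island (introduced by "when"), which blocks movement.
In B, the extraction path crosses only that-complement boundaries, which are transparent.
So B is grammatical.

B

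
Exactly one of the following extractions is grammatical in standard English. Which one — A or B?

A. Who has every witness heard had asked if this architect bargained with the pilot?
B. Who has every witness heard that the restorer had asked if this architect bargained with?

In B, the wh-phrase is extracted from inside a wh-island (introduced by "if"), which blocks movement.
In A, the extraction path crosses only that-complement boundaries, which are transparent.
So A is grammatical.

A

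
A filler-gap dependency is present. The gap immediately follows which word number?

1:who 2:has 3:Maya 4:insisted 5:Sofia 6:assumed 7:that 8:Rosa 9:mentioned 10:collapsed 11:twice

The displaced element is "who" (word 1).
It is linked across 3 clause boundaries (Ø → that → Ø).
It functions as the subject of "collapsed", so the gap sits immediately after word 9 ("mentioned").
Base order: Maya has insisted Sofia assumed that Rosa mentioned that who collapsed twice.

9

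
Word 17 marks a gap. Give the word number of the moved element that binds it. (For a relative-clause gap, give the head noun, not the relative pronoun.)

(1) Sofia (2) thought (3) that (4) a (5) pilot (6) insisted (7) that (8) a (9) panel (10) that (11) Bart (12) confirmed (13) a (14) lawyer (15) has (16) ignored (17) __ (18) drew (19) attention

9

The gap at 17 is the object of "ignored", inside a relative clause.
The relative pronoun is "that" (word 10); it is bound by the head noun immediately before it.
Its filler is the head noun "panel", at word 9.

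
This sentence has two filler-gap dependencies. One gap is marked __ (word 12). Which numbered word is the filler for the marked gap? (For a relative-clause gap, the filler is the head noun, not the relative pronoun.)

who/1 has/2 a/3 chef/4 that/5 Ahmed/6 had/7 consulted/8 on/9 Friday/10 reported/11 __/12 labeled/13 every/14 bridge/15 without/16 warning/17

The marked gap is the subject of "labeled".
Its filler is the fronted wh-phrase "who", at word 1.
(The other dependency links word 4 to a gap after word 8.)

1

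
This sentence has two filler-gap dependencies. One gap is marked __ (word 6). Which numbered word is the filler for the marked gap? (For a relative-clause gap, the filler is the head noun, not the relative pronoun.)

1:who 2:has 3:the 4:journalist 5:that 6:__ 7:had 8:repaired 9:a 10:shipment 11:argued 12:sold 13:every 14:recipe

4

The marked gap is inside the relative clause, the subject of "repaired".
Its filler is the head noun "journalist" (via "that"), at word 4.
(The other dependency links word 1 to a gap after word 11.)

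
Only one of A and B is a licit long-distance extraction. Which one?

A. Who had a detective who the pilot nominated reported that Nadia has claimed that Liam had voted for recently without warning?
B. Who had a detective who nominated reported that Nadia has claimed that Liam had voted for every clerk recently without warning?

A

In B, the wh-phrase is extracted from inside a complex-NP island (relative clause) (introduced by "who"), which blocks movement.
In A, the extraction path crosses only that-complement boundaries, which are transparent.
So A is grammatical.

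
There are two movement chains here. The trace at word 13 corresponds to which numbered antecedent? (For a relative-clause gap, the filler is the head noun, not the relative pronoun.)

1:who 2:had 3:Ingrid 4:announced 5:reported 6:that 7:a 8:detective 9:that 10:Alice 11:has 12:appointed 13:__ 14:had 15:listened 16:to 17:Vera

The marked gap is inside the relative clause, the direct object of "appointed".
Its filler is the head noun "detective" (via "that"), at word 8.
(The other dependency links word 1 to a gap after word 4.)

8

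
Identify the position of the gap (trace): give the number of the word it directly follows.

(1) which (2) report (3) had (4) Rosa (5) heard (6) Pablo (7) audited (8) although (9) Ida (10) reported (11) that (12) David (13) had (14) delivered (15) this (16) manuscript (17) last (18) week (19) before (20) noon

7

The displaced element is "which report" (word 2).
It is linked across 1 clause boundary (Ø).
It functions as the direct object of "audited", so the gap sits immediately after word 7 ("audited").
Base order: Rosa had heard Pablo audited which report although Ida reported that David had delivered this manuscript last week before noon.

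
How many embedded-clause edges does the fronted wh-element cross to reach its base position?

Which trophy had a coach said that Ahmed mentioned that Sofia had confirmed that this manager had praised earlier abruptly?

3

"which trophy" is extracted from the object of "praised".
Boundaries crossed, outermost first: [that], [that], [that] — 3 in total.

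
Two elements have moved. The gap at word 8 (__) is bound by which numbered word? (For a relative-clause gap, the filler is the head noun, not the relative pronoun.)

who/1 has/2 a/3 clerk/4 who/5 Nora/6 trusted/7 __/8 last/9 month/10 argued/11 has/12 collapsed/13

4

The marked gap is inside the relative clause, the direct object of "trusted".
Its filler is the head noun "clerk" (via "who"), at word 4.
(The other dependency links word 1 to a gap after word 11.)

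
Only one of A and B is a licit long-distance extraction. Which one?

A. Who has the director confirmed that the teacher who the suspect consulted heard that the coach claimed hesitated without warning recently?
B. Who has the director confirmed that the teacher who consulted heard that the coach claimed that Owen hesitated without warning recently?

In B, the wh-phrase is extracted from inside a complex-NP island (relative clause) (introduced by "who"), which blocks movement.
In A, the extraction path crosses only that-complement boundaries, which are transparent.
So A is grammatical.

A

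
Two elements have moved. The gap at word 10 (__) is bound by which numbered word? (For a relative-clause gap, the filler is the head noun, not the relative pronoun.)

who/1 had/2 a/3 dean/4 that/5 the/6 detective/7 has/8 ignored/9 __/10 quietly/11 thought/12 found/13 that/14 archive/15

4

The marked gap is inside the relative clause, the direct object of "ignored".
Its filler is the head noun "dean" (via "that"), at word 4.
(The other dependency links word 1 to a gap after word 12.)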